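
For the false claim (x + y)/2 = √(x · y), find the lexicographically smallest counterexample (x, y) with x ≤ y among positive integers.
(x, y) = (1, 2)

At (1, 1): both sides equal 1, so it holds there.

Substituting (1, 2) into the claim:
LHS = (1 + 2)/2 = 3/2
RHS = √(1 · 2) = √(2) ≈ 1.414

Since LHS ≠ RHS, this pair disproves the claim, and no lexicographically smaller pair (x ≤ y, positive integers) does.

For instance (1, 7) is also a counterexample (LHS = 4, RHS = √(7) ≈ 2.646), but it's lexicographically larger.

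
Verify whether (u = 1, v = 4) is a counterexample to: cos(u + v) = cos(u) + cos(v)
Yes

Substituting u = 1, v = 4:
LHS = cos(1 + 4) = cos(5) ≈ 0.2837
RHS = cos(1) + cos(4) ≈ -0.1133

Since LHS ≠ RHS, this pair disproves the claim.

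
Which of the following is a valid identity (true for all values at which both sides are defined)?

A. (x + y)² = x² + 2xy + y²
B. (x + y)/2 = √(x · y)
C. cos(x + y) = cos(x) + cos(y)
A

A: holds — e.g. at (2, 3), both sides equal 25.
B: fails at (3, 7) — LHS = 5, RHS = √(21) ≈ 4.583.
C: fails at (3, 7) — LHS = cos(10) ≈ -0.8391, RHS = cos(3) + cos(7) ≈ -0.2361.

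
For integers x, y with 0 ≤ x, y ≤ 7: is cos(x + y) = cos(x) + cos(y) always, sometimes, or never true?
The claim fails for every pair in the range. For instance at (x, y) = (1, 2): LHS = cos(3) ≈ -0.99, RHS = cos(2) + cos(1) ≈ 0.1242.

Answer: Never true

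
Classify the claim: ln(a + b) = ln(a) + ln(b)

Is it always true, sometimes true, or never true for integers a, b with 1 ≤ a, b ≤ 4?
It holds at (a, b) = (2, 2) (both sides equal ln(4) ≈ 1.386), but fails at (a, b) = (2, 3) (LHS = ln(5) ≈ 1.609, RHS = ln(2) + ln(3) ≈ 1.792).

Answer: Sometimes true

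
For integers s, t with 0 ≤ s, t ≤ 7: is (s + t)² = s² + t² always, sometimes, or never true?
It holds at (s, t) = (0, 6) (both sides equal 36), but fails at (s, t) = (2, 4) (LHS = 36, RHS = 20).

Answer: Sometimes true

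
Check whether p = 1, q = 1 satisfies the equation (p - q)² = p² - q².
Holds

Substituting p = 1, q = 1:

LHS = (1 - 1)² = 0
RHS = 1² - 1² = 0

LHS = RHS, so the equation holds at this point.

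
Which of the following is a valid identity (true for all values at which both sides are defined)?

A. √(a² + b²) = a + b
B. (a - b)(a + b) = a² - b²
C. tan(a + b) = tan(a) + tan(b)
B

A: fails at (1, 2) — LHS = √(5) ≈ 2.236, RHS = 3.
B: holds — e.g. at (3, 3), both sides equal 0.
C: fails at (2, 7) — LHS = tan(9) ≈ -0.4523, RHS = tan(2) + tan(7) ≈ -1.314.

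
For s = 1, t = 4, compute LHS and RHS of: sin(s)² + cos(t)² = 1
LHS = sin(1)² + cos(4)² ≈ 1.135
RHS = 1

LHS ≠ RHS (they differ by about 0.1353), so the equation does not hold here.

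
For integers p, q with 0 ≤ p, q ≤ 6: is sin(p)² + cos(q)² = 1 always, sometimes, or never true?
It holds at (p, q) = (2, 2) (both sides equal 1), but fails at (p, q) = (3, 4) (LHS = sin(3)² + cos(4)² ≈ 0.4472, RHS = 1).

Answer: Sometimes true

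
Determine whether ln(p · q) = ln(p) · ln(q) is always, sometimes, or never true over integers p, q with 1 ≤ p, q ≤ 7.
It holds at (p, q) = (1, 1) (both sides equal 0), but fails at (p, q) = (6, 7) (LHS = ln(42) ≈ 3.738, RHS = ln(6)·ln(7) ≈ 3.487).

Answer: Sometimes true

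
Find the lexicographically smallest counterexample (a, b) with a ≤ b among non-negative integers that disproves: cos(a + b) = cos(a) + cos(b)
Substituting (0, 0) into the claim:
LHS = cos(0 + 0) = 1
RHS = cos(0) + cos(0) = 2

Since LHS ≠ RHS, this pair disproves the claim, and no lexicographically smaller pair (a ≤ b, non-negative integers) does.

For instance (1, 7) is also a counterexample (LHS = cos(8) ≈ -0.1455, RHS = cos(1) + cos(7) ≈ 1.294), but it's lexicographically larger.

Answer: (a, b) = (0, 0)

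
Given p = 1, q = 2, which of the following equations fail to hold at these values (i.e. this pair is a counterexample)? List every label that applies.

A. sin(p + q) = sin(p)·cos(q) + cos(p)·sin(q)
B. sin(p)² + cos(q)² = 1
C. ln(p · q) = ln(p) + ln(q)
Evaluating each claim at the given values:
A. LHS = sin(3) ≈ 0.1411, RHS = sin(1)·cos(2) + sin(2)·cos(1) ≈ 0.1411 → holds here (LHS = RHS)
B. LHS = cos(2)² + sin(1)² ≈ 0.8813, RHS = 1 → fails here (LHS ≠ RHS)
C. LHS = ln(2) ≈ 0.6931, RHS = ln(2) ≈ 0.6931 → holds here (LHS = RHS)

Answer: B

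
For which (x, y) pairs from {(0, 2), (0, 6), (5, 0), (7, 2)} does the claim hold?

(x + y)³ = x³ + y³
Testing each pair:
(0, 2): LHS = 8, RHS = 8 → holds
(0, 6): LHS = 216, RHS = 216 → holds
(5, 0): LHS = 125, RHS = 125 → holds
(7, 2): LHS = 729, RHS = 351 → fails

3 of 4 pairs satisfy the claim.

Answer: (0, 2), (0, 6), (5, 0)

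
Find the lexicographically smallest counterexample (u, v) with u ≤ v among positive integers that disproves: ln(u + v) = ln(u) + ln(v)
Substituting (1, 1) into the claim:
LHS = ln(1 + 1) = ln(2) ≈ 0.6931
RHS = ln(1) + ln(1) = 0

Since LHS ≠ RHS, this pair disproves the claim, and no lexicographically smaller pair (u ≤ v, positive integers) does.

For instance (3, 4) is also a counterexample (LHS = ln(7) ≈ 1.946, RHS = ln(3) + ln(4) ≈ 2.485), but it's lexicographically larger.

Answer: (u, v) = (1, 1)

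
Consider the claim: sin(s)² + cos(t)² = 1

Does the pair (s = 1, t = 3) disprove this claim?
Substituting s = 1, t = 3:
LHS = sin(1)² + cos(3)² ≈ 1.688
RHS = 1

Since LHS ≠ RHS, this pair disproves the claim.

Answer: Yes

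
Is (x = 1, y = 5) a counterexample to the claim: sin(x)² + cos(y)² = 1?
Substituting x = 1, y = 5:
LHS = sin(1)² + cos(5)² ≈ 0.7885
RHS = 1

Since LHS ≠ RHS, this pair disproves the claim.

Answer: Yes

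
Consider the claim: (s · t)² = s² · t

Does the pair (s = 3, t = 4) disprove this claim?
Substituting s = 3, t = 4:
LHS = (3 · 4)² = 144
RHS = 3² · 4 = 36

Since LHS ≠ RHS, this pair disproves the claim.

Answer: Yes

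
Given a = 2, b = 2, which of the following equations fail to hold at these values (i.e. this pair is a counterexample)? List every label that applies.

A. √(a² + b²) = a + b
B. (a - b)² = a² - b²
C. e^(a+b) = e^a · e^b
A

Evaluating each claim at the given values:
A. LHS = 2·√(2) ≈ 2.828, RHS = 4 → fails here (LHS ≠ RHS)
B. LHS = 0, RHS = 0 → holds here (LHS = RHS)
C. LHS = e^4 ≈ 54.6, RHS = e^4 ≈ 54.6 → holds here (LHS = RHS)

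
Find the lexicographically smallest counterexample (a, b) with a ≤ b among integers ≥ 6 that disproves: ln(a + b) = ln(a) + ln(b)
(a, b) = (6, 6)

Substituting (6, 6) into the claim:
LHS = ln(6 + 6) = ln(12) ≈ 2.485
RHS = ln(6) + ln(6) = 2·ln(6) ≈ 3.584

Since LHS ≠ RHS, this pair disproves the claim, and no lexicographically smaller pair (a ≤ b, integers ≥ 6) does.

For instance (8, 12) is also a counterexample (LHS = ln(20) ≈ 2.996, RHS = ln(8) + ln(12) ≈ 4.564), but it's lexicographically larger.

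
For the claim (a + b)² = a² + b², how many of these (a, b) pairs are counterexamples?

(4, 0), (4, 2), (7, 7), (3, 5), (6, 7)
4

Testing each pair:
(4, 0): LHS = 16, RHS = 16 → satisfies claim
(4, 2): LHS = 36, RHS = 20 → counterexample
(7, 7): LHS = 196, RHS = 98 → counterexample
(3, 5): LHS = 64, RHS = 34 → counterexample
(6, 7): LHS = 169, RHS = 85 → counterexample

That makes 4 counterexamples.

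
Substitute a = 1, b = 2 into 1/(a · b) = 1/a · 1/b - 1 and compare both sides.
LHS = 1/(1 · 2) = 1/2
RHS = 1/1 · 1/2 - 1 = -1/2

LHS ≠ RHS, so the equation does not hold here.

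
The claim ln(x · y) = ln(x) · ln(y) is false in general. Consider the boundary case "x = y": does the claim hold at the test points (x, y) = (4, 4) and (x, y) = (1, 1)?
At (4, 4): LHS = ln(16) ≈ 2.773 ≠ RHS = ln(4)² ≈ 1.922
At (1, 1): LHS = 0, RHS = 0 → equal

Answer: Only at (1, 1)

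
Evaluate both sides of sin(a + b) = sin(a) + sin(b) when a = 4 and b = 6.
LHS = sin(4 + 6) = sin(10) ≈ -0.544
RHS = sin(4) + sin(6) ≈ -1.036

LHS ≠ RHS (they differ by about 0.4922), so the equation does not hold here.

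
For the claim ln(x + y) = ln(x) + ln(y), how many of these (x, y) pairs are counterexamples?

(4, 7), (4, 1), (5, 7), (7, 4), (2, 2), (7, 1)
Testing each pair:
(4, 7): LHS = ln(11) ≈ 2.398, RHS = ln(4) + ln(7) ≈ 3.332 → counterexample
(4, 1): LHS = ln(5) ≈ 1.609, RHS = ln(4) ≈ 1.386 → counterexample
(5, 7): LHS = ln(12) ≈ 2.485, RHS = ln(5) + ln(7) ≈ 3.555 → counterexample
(7, 4): LHS = ln(11) ≈ 2.398, RHS = ln(4) + ln(7) ≈ 3.332 → counterexample
(2, 2): LHS = ln(4) ≈ 1.386, RHS = 2·ln(2) ≈ 1.386 → satisfies claim
(7, 1): LHS = ln(8) ≈ 2.079, RHS = ln(7) ≈ 1.946 → counterexample

That makes 5 counterexamples.

Answer: 5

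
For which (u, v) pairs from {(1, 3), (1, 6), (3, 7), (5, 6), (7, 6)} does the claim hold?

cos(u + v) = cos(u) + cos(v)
None

Testing each pair:
(1, 3): LHS = cos(4) ≈ -0.6536, RHS = cos(3) + cos(1) ≈ -0.4497 → fails
(1, 6): LHS = cos(7) ≈ 0.7539, RHS = cos(1) + cos(6) ≈ 1.5 → fails
(3, 7): LHS = cos(10) ≈ -0.8391, RHS = cos(3) + cos(7) ≈ -0.2361 → fails
(5, 6): LHS = cos(11) ≈ 0.004426, RHS = cos(5) + cos(6) ≈ 1.244 → fails
(7, 6): LHS = cos(13) ≈ 0.9074, RHS = cos(7) + cos(6) ≈ 1.714 → fails

No pair satisfies the claim.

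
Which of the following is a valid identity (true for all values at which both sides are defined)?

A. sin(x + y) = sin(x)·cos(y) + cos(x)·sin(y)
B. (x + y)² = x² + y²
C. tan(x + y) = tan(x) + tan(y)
A: holds — e.g. at (3, 4), both sides equal sin(7) ≈ 0.657.
B: fails at (1, 1) — LHS = 4, RHS = 2.
C: fails at (2, 7) — LHS = tan(9) ≈ -0.4523, RHS = tan(2) + tan(7) ≈ -1.314.

Answer: A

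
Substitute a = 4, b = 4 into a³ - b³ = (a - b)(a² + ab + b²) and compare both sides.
LHS = 4³ - 4³ = 0
RHS = (4 - 4)(4² + 4·4 + 4²) = 0

LHS = RHS: the two sides agree.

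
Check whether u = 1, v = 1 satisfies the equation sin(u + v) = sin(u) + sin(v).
Fails

Substituting u = 1, v = 1:

LHS = sin(1 + 1) = sin(2) ≈ 0.9093
RHS = sin(1) + sin(1) = 2·sin(1) ≈ 1.683

LHS ≠ RHS, so the equation does not hold at this point.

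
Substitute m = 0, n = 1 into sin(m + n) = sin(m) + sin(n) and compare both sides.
LHS = sin(0 + 1) = sin(1) ≈ 0.8415
RHS = sin(0) + sin(1) = sin(1) ≈ 0.8415

LHS = RHS: the two sides agree.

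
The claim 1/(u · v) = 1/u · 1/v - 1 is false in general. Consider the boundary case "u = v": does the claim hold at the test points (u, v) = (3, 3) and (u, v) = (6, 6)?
No, fails at both test points

At (3, 3): LHS = 1/9 ≠ RHS = -8/9
At (6, 6): LHS = 1/36 ≠ RHS = -35/36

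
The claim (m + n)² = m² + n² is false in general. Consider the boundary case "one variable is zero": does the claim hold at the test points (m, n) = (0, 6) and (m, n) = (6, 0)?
At (0, 6): LHS = 36, RHS = 36 → equal
At (6, 0): LHS = 36, RHS = 36 → equal

So the claim does hold at both of these boundary points, even though it is not an identity.

Answer: Yes, holds at both test points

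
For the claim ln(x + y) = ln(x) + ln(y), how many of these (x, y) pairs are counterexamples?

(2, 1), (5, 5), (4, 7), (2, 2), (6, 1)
4

Testing each pair:
(2, 1): LHS = ln(3) ≈ 1.099, RHS = ln(2) ≈ 0.6931 → counterexample
(5, 5): LHS = ln(10) ≈ 2.303, RHS = 2·ln(5) ≈ 3.219 → counterexample
(4, 7): LHS = ln(11) ≈ 2.398, RHS = ln(4) + ln(7) ≈ 3.332 → counterexample
(2, 2): LHS = ln(4) ≈ 1.386, RHS = 2·ln(2) ≈ 1.386 → satisfies claim
(6, 1): LHS = ln(7) ≈ 1.946, RHS = ln(6) ≈ 1.792 → counterexample

That makes 4 counterexamples.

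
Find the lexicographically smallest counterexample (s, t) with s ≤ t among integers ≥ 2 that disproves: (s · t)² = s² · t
Substituting (2, 2) into the claim:
LHS = (2 · 2)² = 16
RHS = 2² · 2 = 8

Since LHS ≠ RHS, this pair disproves the claim, and no lexicographically smaller pair (s ≤ t, integers ≥ 2) does.

For instance (6, 9) is also a counterexample (LHS = 2916, RHS = 324), but it's lexicographically larger.

Answer: (s, t) = (2, 2)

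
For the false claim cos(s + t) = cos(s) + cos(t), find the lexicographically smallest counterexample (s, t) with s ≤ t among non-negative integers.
(s, t) = (0, 0)

Substituting (0, 0) into the claim:
LHS = cos(0 + 0) = 1
RHS = cos(0) + cos(0) = 2

Since LHS ≠ RHS, this pair disproves the claim, and no lexicographically smaller pair (s ≤ t, non-negative integers) does.

For instance (4, 6) is also a counterexample (LHS = cos(10) ≈ -0.8391, RHS = cos(4) + cos(6) ≈ 0.3065), but it's lexicographically larger.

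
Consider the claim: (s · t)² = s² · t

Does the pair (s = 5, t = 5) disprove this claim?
Yes

Substituting s = 5, t = 5:
LHS = (5 · 5)² = 625
RHS = 5² · 5 = 125

Since LHS ≠ RHS, this pair disproves the claim.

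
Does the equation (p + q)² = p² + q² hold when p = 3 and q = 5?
Fails

Substituting p = 3, q = 5:

LHS = (3 + 5)² = 64
RHS = 3² + 5² = 34

LHS ≠ RHS, so the equation does not hold at this point.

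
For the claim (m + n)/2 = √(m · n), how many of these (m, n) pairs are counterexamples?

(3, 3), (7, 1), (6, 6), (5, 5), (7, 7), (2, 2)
Testing each pair:
(3, 3): LHS = 3, RHS = 3 → satisfies claim
(7, 1): LHS = 4, RHS = √(7) ≈ 2.646 → counterexample
(6, 6): LHS = 6, RHS = 6 → satisfies claim
(5, 5): LHS = 5, RHS = 5 → satisfies claim
(7, 7): LHS = 7, RHS = 7 → satisfies claim
(2, 2): LHS = 2, RHS = 2 → satisfies claim

That makes 1 counterexample.

Answer: 1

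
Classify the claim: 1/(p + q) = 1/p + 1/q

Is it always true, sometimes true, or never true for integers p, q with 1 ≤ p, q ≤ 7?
The claim fails for every pair in the range. For instance at (p, q) = (2, 6): LHS = 1/8, RHS = 2/3.

Answer: Never true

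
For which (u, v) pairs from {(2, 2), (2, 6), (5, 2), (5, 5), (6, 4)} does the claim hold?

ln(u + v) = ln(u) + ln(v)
(2, 2)

Testing each pair:
(2, 2): LHS = ln(4) ≈ 1.386, RHS = 2·ln(2) ≈ 1.386 → holds
(2, 6): LHS = ln(8) ≈ 2.079, RHS = ln(2) + ln(6) ≈ 2.485 → fails
(5, 2): LHS = ln(7) ≈ 1.946, RHS = ln(2) + ln(5) ≈ 2.303 → fails
(5, 5): LHS = ln(10) ≈ 2.303, RHS = 2·ln(5) ≈ 3.219 → fails
(6, 4): LHS = ln(10) ≈ 2.303, RHS = ln(4) + ln(6) ≈ 3.178 → fails

1 of 5 pairs satisfies the claim.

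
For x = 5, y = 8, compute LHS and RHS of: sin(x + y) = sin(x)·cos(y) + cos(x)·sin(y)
LHS = sin(5 + 8) = sin(13) ≈ 0.4202
RHS = sin(5)·cos(8) + cos(5)·sin(8) = sin(5)·cos(8) + sin(8)·cos(5) ≈ 0.4202

LHS = RHS: the two sides agree.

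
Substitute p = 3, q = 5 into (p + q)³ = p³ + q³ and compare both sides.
LHS = (3 + 5)³ = 512
RHS = 3³ + 5³ = 152

LHS ≠ RHS, so the equation does not hold here.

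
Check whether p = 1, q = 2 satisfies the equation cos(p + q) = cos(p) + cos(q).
Fails

Substituting p = 1, q = 2:

LHS = cos(1 + 2) = cos(3) ≈ -0.99
RHS = cos(1) + cos(2) ≈ 0.1242

LHS ≠ RHS, so the equation does not hold at this point.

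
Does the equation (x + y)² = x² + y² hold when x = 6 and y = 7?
Fails

Substituting x = 6, y = 7:

LHS = (6 + 7)² = 169
RHS = 6² + 7² = 85

LHS ≠ RHS, so the equation does not hold at this point.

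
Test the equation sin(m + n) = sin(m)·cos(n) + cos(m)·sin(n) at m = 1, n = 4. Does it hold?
Substituting m = 1, n = 4:

LHS = sin(1 + 4) = sin(5) ≈ -0.9589
RHS = sin(1)·cos(4) + cos(1)·sin(4) = sin(1)·cos(4) + sin(4)·cos(1) ≈ -0.9589

LHS = RHS, so the equation holds at this point.

Answer: Holds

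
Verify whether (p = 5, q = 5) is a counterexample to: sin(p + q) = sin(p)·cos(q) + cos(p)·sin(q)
No

Substituting p = 5, q = 5:
LHS = sin(5 + 5) = sin(10) ≈ -0.544
RHS = sin(5)·cos(5) + cos(5)·sin(5) = 2·sin(5)·cos(5) ≈ -0.544

The sides agree, so this pair does not disprove the claim.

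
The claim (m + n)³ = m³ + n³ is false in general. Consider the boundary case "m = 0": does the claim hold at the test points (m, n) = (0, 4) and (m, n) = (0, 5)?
Yes, holds at both test points

At (0, 4): LHS = 64, RHS = 64 → equal
At (0, 5): LHS = 125, RHS = 125 → equal

So the claim does hold at both of these boundary points, even though it is not an identity.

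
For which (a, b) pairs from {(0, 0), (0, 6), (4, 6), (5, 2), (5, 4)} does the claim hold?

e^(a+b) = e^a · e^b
Testing each pair:
(0, 0): LHS = 1, RHS = 1 → holds
(0, 6): LHS = e^6 ≈ 403.4, RHS = e^6 ≈ 403.4 → holds
(4, 6): LHS = e^10 ≈ 22026.5, RHS = e^10 ≈ 22026.5 → holds
(5, 2): LHS = e^7 ≈ 1097, RHS = e^7 ≈ 1097 → holds
(5, 4): LHS = e^9 ≈ 8103, RHS = e^9 ≈ 8103 → holds

Every pair satisfies the claim.

Answer: All pairs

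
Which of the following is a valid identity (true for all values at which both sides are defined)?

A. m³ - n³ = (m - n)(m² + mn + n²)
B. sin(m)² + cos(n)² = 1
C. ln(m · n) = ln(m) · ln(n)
A

A: holds — e.g. at (2, 3), both sides equal -19.
B: fails at (3, 7) — LHS = sin(3)² + cos(7)² ≈ 0.5883, RHS = 1.
C: fails at (5, 5) — LHS = ln(25) ≈ 3.219, RHS = ln(5)² ≈ 2.59.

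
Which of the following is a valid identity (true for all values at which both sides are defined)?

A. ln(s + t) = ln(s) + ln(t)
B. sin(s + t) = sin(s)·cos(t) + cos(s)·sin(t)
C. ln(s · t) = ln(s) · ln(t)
B

A: fails at (1, 1) — LHS = ln(2) ≈ 0.6931, RHS = 0.
B: holds — e.g. at (1, 1), both sides equal sin(2) ≈ 0.9093.
C: fails at (2, 7) — LHS = ln(14) ≈ 2.639, RHS = ln(2)·ln(7) ≈ 1.349.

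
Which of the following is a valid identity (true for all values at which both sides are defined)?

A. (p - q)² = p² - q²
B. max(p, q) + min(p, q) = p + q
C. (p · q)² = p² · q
A: fails at (1, 3) — LHS = 4, RHS = -8.
B: holds — e.g. at (6, 7), both sides equal 13.
C: fails at (2, 4) — LHS = 64, RHS = 16.

Answer: B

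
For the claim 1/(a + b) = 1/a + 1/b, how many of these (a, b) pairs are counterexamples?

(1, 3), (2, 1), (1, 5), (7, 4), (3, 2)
5

Testing each pair:
(1, 3): LHS = 1/4, RHS = 4/3 → counterexample
(2, 1): LHS = 1/3, RHS = 3/2 → counterexample
(1, 5): LHS = 1/6, RHS = 6/5 → counterexample
(7, 4): LHS = 1/11, RHS = 11/28 → counterexample
(3, 2): LHS = 1/5, RHS = 5/6 → counterexample

That makes 5 counterexamples.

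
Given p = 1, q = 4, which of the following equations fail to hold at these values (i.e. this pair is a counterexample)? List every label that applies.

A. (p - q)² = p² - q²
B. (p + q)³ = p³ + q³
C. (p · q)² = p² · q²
A, B

Evaluating each claim at the given values:
A. LHS = 9, RHS = -15 → fails here (LHS ≠ RHS)
B. LHS = 125, RHS = 65 → fails here (LHS ≠ RHS)
C. LHS = 16, RHS = 16 → holds here (LHS = RHS)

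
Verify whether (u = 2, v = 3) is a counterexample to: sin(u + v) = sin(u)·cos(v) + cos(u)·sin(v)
No

Substituting u = 2, v = 3:
LHS = sin(2 + 3) = sin(5) ≈ -0.9589
RHS = sin(2)·cos(3) + cos(2)·sin(3) = sin(2)·cos(3) + sin(3)·cos(2) ≈ -0.9589

The sides agree, so this pair does not disprove the claim.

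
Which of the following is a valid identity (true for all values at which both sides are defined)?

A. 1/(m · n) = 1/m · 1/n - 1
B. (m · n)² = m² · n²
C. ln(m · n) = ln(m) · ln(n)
B

A: fails at (3, 4) — LHS = 1/12, RHS = -11/12.
B: holds — e.g. at (3, 7), both sides equal 441.
C: fails at (2, 2) — LHS = ln(4) ≈ 1.386, RHS = ln(2)² ≈ 0.4805.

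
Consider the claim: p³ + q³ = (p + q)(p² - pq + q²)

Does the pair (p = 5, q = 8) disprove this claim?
Substituting p = 5, q = 8:
LHS = 5³ + 8³ = 637
RHS = (5 + 8)(5² - 5·8 + 8²) = 637

The sides agree, so this pair does not disprove the claim.

Answer: No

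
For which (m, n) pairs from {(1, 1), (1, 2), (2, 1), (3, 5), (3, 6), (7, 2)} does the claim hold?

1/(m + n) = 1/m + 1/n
Testing each pair:
(1, 1): LHS = 1/2, RHS = 2 → fails
(1, 2): LHS = 1/3, RHS = 3/2 → fails
(2, 1): LHS = 1/3, RHS = 3/2 → fails
(3, 5): LHS = 1/8, RHS = 8/15 → fails
(3, 6): LHS = 1/9, RHS = 1/2 → fails
(7, 2): LHS = 1/9, RHS = 9/14 → fails

No pair satisfies the claim.

Answer: None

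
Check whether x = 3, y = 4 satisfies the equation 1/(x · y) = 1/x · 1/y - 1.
Substituting x = 3, y = 4:

LHS = 1/(3 · 4) = 1/12
RHS = 1/3 · 1/4 - 1 = -11/12

LHS ≠ RHS, so the equation does not hold at this point.

Answer: Fails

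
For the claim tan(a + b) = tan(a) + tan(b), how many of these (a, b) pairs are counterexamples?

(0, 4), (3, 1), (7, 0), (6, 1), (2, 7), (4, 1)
4

Testing each pair:
(0, 4): LHS = tan(4) ≈ 1.158, RHS = tan(4) ≈ 1.158 → satisfies claim
(3, 1): LHS = tan(4) ≈ 1.158, RHS = tan(3) + tan(1) ≈ 1.415 → counterexample
(7, 0): LHS = tan(7) ≈ 0.8714, RHS = tan(7) ≈ 0.8714 → satisfies claim
(6, 1): LHS = tan(7) ≈ 0.8714, RHS = tan(6) + tan(1) ≈ 1.266 → counterexample
(2, 7): LHS = tan(9) ≈ -0.4523, RHS = tan(2) + tan(7) ≈ -1.314 → counterexample
(4, 1): LHS = tan(5) ≈ -3.381, RHS = tan(4) + tan(1) ≈ 2.715 → counterexample

That makes 4 counterexamples.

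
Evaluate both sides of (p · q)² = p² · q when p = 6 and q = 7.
LHS = (6 · 7)² = 1764
RHS = 6² · 7 = 252

LHS ≠ RHS, so the equation does not hold here.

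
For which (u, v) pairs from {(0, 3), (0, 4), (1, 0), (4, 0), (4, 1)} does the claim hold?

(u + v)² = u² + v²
(0, 3), (0, 4), (1, 0), (4, 0)

Testing each pair:
(0, 3): LHS = 9, RHS = 9 → holds
(0, 4): LHS = 16, RHS = 16 → holds
(1, 0): LHS = 1, RHS = 1 → holds
(4, 0): LHS = 16, RHS = 16 → holds
(4, 1): LHS = 25, RHS = 17 → fails

4 of 5 pairs satisfy the claim.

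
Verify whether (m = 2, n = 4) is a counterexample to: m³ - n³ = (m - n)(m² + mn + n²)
Substituting m = 2, n = 4:
LHS = 2³ - 4³ = -56
RHS = (2 - 4)(2² + 2·4 + 4²) = -56

The sides agree, so this pair does not disprove the claim.

Answer: No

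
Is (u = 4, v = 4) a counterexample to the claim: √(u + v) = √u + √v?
Yes

Substituting u = 4, v = 4:
LHS = √(4 + 4) = 2·√(2) ≈ 2.828
RHS = √4 + √4 = 4

Since LHS ≠ RHS, this pair disproves the claim.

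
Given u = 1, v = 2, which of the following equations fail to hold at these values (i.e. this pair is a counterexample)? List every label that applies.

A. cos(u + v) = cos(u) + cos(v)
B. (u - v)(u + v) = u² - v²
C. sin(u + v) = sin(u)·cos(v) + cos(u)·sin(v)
A

Evaluating each claim at the given values:
A. LHS = cos(3) ≈ -0.99, RHS = cos(2) + cos(1) ≈ 0.1242 → fails here (LHS ≠ RHS)
B. LHS = -3, RHS = -3 → holds here (LHS = RHS)
C. LHS = sin(3) ≈ 0.1411, RHS = sin(1)·cos(2) + sin(2)·cos(1) ≈ 0.1411 → holds here (LHS = RHS)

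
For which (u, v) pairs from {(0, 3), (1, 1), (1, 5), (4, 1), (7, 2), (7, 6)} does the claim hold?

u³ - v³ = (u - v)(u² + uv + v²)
Testing each pair:
(0, 3): LHS = -27, RHS = -27 → holds
(1, 1): LHS = 0, RHS = 0 → holds
(1, 5): LHS = -124, RHS = -124 → holds
(4, 1): LHS = 63, RHS = 63 → holds
(7, 2): LHS = 335, RHS = 335 → holds
(7, 6): LHS = 127, RHS = 127 → holds

Every pair satisfies the claim.

Answer: All pairs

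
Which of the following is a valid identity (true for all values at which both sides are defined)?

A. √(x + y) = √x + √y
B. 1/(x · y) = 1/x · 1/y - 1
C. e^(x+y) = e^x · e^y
A: fails at (3, 3) — LHS = √(6) ≈ 2.449, RHS = 2·√(3) ≈ 3.464.
B: fails at (5, 8) — LHS = 1/40, RHS = -39/40.
C: holds — e.g. at (2, 3), both sides equal e^5 ≈ 148.4.

Answer: C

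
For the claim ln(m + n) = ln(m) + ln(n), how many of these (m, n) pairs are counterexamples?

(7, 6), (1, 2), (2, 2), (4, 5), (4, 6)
Testing each pair:
(7, 6): LHS = ln(13) ≈ 2.565, RHS = ln(6) + ln(7) ≈ 3.738 → counterexample
(1, 2): LHS = ln(3) ≈ 1.099, RHS = ln(2) ≈ 0.6931 → counterexample
(2, 2): LHS = ln(4) ≈ 1.386, RHS = 2·ln(2) ≈ 1.386 → satisfies claim
(4, 5): LHS = ln(9) ≈ 2.197, RHS = ln(4) + ln(5) ≈ 2.996 → counterexample
(4, 6): LHS = ln(10) ≈ 2.303, RHS = ln(4) + ln(6) ≈ 3.178 → counterexample

That makes 4 counterexamples.

Answer: 4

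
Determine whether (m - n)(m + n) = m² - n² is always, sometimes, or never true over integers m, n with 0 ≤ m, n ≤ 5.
Always true

The identity holds for every pair in the range. For instance at (m, n) = (2, 0): both sides equal 4.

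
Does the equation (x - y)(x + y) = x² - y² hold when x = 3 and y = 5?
Holds

Substituting x = 3, y = 5:

LHS = (3 - 5)(3 + 5) = -16
RHS = 3² - 5² = -16

LHS = RHS, so the equation holds at this point.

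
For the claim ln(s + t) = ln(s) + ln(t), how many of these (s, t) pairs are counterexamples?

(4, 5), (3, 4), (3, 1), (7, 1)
Testing each pair:
(4, 5): LHS = ln(9) ≈ 2.197, RHS = ln(4) + ln(5) ≈ 2.996 → counterexample
(3, 4): LHS = ln(7) ≈ 1.946, RHS = ln(3) + ln(4) ≈ 2.485 → counterexample
(3, 1): LHS = ln(4) ≈ 1.386, RHS = ln(3) ≈ 1.099 → counterexample
(7, 1): LHS = ln(8) ≈ 2.079, RHS = ln(7) ≈ 1.946 → counterexample

That makes 4 counterexamples.

Answer: 4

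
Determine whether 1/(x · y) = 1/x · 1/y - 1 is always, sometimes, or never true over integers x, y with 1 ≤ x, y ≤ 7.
Never true

The claim fails for every pair in the range. For instance at (x, y) = (6, 4): LHS = 1/24, RHS = -23/24.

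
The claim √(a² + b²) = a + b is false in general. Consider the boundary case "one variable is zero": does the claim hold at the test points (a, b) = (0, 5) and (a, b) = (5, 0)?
At (0, 5): LHS = 5, RHS = 5 → equal
At (5, 0): LHS = 5, RHS = 5 → equal

So the claim does hold at both of these boundary points, even though it is not an identity.

Answer: Yes, holds at both test points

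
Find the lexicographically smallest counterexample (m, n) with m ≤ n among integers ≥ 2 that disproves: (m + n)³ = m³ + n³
(m, n) = (2, 2)

Substituting (2, 2) into the claim:
LHS = (2 + 2)³ = 64
RHS = 2³ + 2³ = 16

Since LHS ≠ RHS, this pair disproves the claim, and no lexicographically smaller pair (m ≤ n, integers ≥ 2) does.

For instance (5, 6) is also a counterexample (LHS = 1331, RHS = 341), but it's lexicographically larger.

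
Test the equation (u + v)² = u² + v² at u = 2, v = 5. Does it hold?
Substituting u = 2, v = 5:

LHS = (2 + 5)² = 49
RHS = 2² + 5² = 29

LHS ≠ RHS, so the equation does not hold at this point.

Answer: Fails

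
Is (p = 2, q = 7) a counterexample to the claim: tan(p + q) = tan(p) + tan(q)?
Substituting p = 2, q = 7:
LHS = tan(2 + 7) = tan(9) ≈ -0.4523
RHS = tan(2) + tan(7) ≈ -1.314

Since LHS ≠ RHS, this pair disproves the claim.

Answer: Yes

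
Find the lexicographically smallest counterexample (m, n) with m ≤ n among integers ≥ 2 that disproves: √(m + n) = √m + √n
Substituting (2, 2) into the claim:
LHS = √(2 + 2) = 2
RHS = √2 + √2 = 2·√(2) ≈ 2.828

Since LHS ≠ RHS, this pair disproves the claim, and no lexicographically smaller pair (m ≤ n, integers ≥ 2) does.

For instance (3, 4) is also a counterexample (LHS = √(7) ≈ 2.646, RHS = √(3) + 2 ≈ 3.732), but it's lexicographically larger.

Answer: (m, n) = (2, 2)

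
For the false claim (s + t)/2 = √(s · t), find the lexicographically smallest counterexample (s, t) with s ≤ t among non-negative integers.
(s, t) = (0, 1)

At (0, 0): both sides equal 0, so it holds there.

Substituting (0, 1) into the claim:
LHS = (0 + 1)/2 = 1/2
RHS = √(0 · 1) = 0

Since LHS ≠ RHS, this pair disproves the claim, and no lexicographically smaller pair (s ≤ t, non-negative integers) does.

For instance (1, 3) is also a counterexample (LHS = 2, RHS = √(3) ≈ 1.732), but it's lexicographically larger.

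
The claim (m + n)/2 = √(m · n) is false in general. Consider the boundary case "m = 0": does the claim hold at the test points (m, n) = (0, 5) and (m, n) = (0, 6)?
At (0, 5): LHS = 5/2 ≠ RHS = 0
At (0, 6): LHS = 3 ≠ RHS = 0

Answer: No, fails at both test points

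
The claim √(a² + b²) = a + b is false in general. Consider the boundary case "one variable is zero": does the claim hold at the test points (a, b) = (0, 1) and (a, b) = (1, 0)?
At (0, 1): LHS = 1, RHS = 1 → equal
At (1, 0): LHS = 1, RHS = 1 → equal

So the claim does hold at both of these boundary points, even though it is not an identity.

Answer: Yes, holds at both test points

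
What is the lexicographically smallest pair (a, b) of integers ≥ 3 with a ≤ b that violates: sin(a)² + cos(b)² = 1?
(a, b) = (3, 4)

Substituting (3, 4) into the claim:
LHS = sin(3)² + cos(4)² ≈ 0.4472
RHS = 1

Since LHS ≠ RHS, this pair disproves the claim, and no lexicographically smaller pair (a ≤ b, integers ≥ 3) does.

For instance (9, 10) is also a counterexample (LHS = sin(9)² + cos(10)² ≈ 0.8739, RHS = 1), but it's lexicographically larger.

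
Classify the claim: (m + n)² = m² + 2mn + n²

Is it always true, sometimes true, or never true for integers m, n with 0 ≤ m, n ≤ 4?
The identity holds for every pair in the range. For instance at (m, n) = (3, 1): both sides equal 16.

Answer: Always true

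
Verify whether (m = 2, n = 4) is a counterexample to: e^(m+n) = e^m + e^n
Substituting m = 2, n = 4:
LHS = e^(2+4) = e^6 ≈ 403.4
RHS = e^2 + e^4 ≈ 61.99

Since LHS ≠ RHS, this pair disproves the claim.

Answer: Yes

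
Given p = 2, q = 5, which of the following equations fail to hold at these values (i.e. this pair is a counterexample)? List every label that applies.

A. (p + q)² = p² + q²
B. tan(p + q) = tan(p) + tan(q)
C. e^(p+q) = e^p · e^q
Evaluating each claim at the given values:
A. LHS = 49, RHS = 29 → fails here (LHS ≠ RHS)
B. LHS = tan(7) ≈ 0.8714, RHS = tan(5) + tan(2) ≈ -5.566 → fails here (LHS ≠ RHS)
C. LHS = e^7 ≈ 1097, RHS = e^7 ≈ 1097 → holds here (LHS = RHS)

Answer: A, B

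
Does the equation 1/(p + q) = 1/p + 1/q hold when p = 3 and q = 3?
Substituting p = 3, q = 3:

LHS = 1/(3 + 3) = 1/6
RHS = 1/3 + 1/3 = 2/3

LHS ≠ RHS, so the equation does not hold at this point.

Answer: Fails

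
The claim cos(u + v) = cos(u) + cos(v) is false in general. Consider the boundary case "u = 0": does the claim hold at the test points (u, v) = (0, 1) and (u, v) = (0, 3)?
No, fails at both test points

At (0, 1): LHS = cos(1) ≈ 0.5403 ≠ RHS = cos(1) + 1 ≈ 1.54
At (0, 3): LHS = cos(3) ≈ -0.99 ≠ RHS = cos(3) + 1 ≈ 0.01001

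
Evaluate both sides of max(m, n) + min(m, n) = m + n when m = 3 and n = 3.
LHS = max(3, 3) + min(3, 3) = 6
RHS = 3 + 3 = 6

LHS = RHS: the two sides agree.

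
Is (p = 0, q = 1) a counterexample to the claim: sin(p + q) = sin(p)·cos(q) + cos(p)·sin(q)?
Substituting p = 0, q = 1:
LHS = sin(0 + 1) = sin(1) ≈ 0.8415
RHS = sin(0)·cos(1) + cos(0)·sin(1) = sin(1) ≈ 0.8415

The sides agree, so this pair does not disprove the claim.

Answer: No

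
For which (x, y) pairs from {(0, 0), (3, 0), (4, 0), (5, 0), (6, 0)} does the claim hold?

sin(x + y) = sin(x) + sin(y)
All pairs

Testing each pair:
(0, 0): LHS = 0, RHS = 0 → holds
(3, 0): LHS = sin(3) ≈ 0.1411, RHS = sin(3) ≈ 0.1411 → holds
(4, 0): LHS = sin(4) ≈ -0.7568, RHS = sin(4) ≈ -0.7568 → holds
(5, 0): LHS = sin(5) ≈ -0.9589, RHS = sin(5) ≈ -0.9589 → holds
(6, 0): LHS = sin(6) ≈ -0.2794, RHS = sin(6) ≈ -0.2794 → holds

Every pair satisfies the claim.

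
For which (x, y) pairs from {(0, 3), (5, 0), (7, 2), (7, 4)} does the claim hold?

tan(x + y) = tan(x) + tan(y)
(0, 3), (5, 0)

Testing each pair:
(0, 3): LHS = tan(3) ≈ -0.1425, RHS = tan(3) ≈ -0.1425 → holds
(5, 0): LHS = tan(5) ≈ -3.381, RHS = tan(5) ≈ -3.381 → holds
(7, 2): LHS = tan(9) ≈ -0.4523, RHS = tan(2) + tan(7) ≈ -1.314 → fails
(7, 4): LHS = tan(11) ≈ -226, RHS = tan(7) + tan(4) ≈ 2.029 → fails

2 of 4 pairs satisfy the claim.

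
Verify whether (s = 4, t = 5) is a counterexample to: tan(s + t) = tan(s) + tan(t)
Yes

Substituting s = 4, t = 5:
LHS = tan(4 + 5) = tan(9) ≈ -0.4523
RHS = tan(4) + tan(5) ≈ -2.223

Since LHS ≠ RHS, this pair disproves the claim.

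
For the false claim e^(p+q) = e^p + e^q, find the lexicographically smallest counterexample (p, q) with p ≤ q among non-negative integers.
(p, q) = (0, 0)

Substituting (0, 0) into the claim:
LHS = e^(0+0) = 1
RHS = e^0 + e^0 = 2

Since LHS ≠ RHS, this pair disproves the claim, and no lexicographically smaller pair (p ≤ q, non-negative integers) does.

For instance (0, 4) is also a counterexample (LHS = e^4 ≈ 54.6, RHS = 1 + e^4 ≈ 55.6), but it's lexicographically larger.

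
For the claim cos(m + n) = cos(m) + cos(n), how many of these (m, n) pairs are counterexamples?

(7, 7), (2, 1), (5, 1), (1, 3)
Testing each pair:
(7, 7): LHS = cos(14) ≈ 0.1367, RHS = 2·cos(7) ≈ 1.508 → counterexample
(2, 1): LHS = cos(3) ≈ -0.99, RHS = cos(2) + cos(1) ≈ 0.1242 → counterexample
(5, 1): LHS = cos(6) ≈ 0.9602, RHS = cos(5) + cos(1) ≈ 0.824 → counterexample
(1, 3): LHS = cos(4) ≈ -0.6536, RHS = cos(3) + cos(1) ≈ -0.4497 → counterexample

That makes 4 counterexamples.

Answer: 4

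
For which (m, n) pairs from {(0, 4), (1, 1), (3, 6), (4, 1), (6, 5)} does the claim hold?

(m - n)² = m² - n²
Testing each pair:
(0, 4): LHS = 16, RHS = -16 → fails
(1, 1): LHS = 0, RHS = 0 → holds
(3, 6): LHS = 9, RHS = -27 → fails
(4, 1): LHS = 9, RHS = 15 → fails
(6, 5): LHS = 1, RHS = 11 → fails

1 of 5 pairs satisfies the claim.

Answer: (1, 1)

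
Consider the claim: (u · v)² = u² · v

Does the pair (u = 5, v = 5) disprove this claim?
Yes

Substituting u = 5, v = 5:
LHS = (5 · 5)² = 625
RHS = 5² · 5 = 125

Since LHS ≠ RHS, this pair disproves the claim.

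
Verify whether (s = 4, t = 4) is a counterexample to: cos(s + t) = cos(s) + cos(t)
Yes

Substituting s = 4, t = 4:
LHS = cos(4 + 4) = cos(8) ≈ -0.1455
RHS = cos(4) + cos(4) = 2·cos(4) ≈ -1.307

Since LHS ≠ RHS, this pair disproves the claim.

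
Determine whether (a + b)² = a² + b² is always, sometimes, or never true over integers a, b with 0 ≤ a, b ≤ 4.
It holds at (a, b) = (2, 0) (both sides equal 4), but fails at (a, b) = (2, 2) (LHS = 16, RHS = 8).

Answer: Sometimes true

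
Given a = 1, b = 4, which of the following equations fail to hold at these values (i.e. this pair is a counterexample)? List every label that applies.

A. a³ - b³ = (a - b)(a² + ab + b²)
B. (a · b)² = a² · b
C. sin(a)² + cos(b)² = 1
B, C

Evaluating each claim at the given values:
A. LHS = -63, RHS = -63 → holds here (LHS = RHS)
B. LHS = 16, RHS = 4 → fails here (LHS ≠ RHS)
C. LHS = cos(4)² + sin(1)² ≈ 1.135, RHS = 1 → fails here (LHS ≠ RHS)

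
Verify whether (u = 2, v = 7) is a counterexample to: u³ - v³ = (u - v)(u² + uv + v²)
No

Substituting u = 2, v = 7:
LHS = 2³ - 7³ = -335
RHS = (2 - 7)(2² + 2·7 + 7²) = -335

The sides agree, so this pair does not disprove the claim.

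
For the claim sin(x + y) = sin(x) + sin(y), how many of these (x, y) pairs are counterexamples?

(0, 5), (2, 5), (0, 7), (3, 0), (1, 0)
Testing each pair:
(0, 5): LHS = sin(5) ≈ -0.9589, RHS = sin(5) ≈ -0.9589 → satisfies claim
(2, 5): LHS = sin(7) ≈ 0.657, RHS = sin(5) + sin(2) ≈ -0.04963 → counterexample
(0, 7): LHS = sin(7) ≈ 0.657, RHS = sin(7) ≈ 0.657 → satisfies claim
(3, 0): LHS = sin(3) ≈ 0.1411, RHS = sin(3) ≈ 0.1411 → satisfies claim
(1, 0): LHS = sin(1) ≈ 0.8415, RHS = sin(1) ≈ 0.8415 → satisfies claim

That makes 1 counterexample.

Answer: 1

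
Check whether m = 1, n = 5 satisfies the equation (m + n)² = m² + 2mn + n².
Holds

Substituting m = 1, n = 5:

LHS = (1 + 5)² = 36
RHS = 1² + 2·1·5 + 5² = 36

LHS = RHS, so the equation holds at this point.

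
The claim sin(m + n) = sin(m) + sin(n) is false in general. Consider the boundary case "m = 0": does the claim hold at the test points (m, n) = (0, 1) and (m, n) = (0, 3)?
Yes, holds at both test points

At (0, 1): LHS = sin(1) ≈ 0.8415, RHS = sin(1) ≈ 0.8415 → equal
At (0, 3): LHS = sin(3) ≈ 0.1411, RHS = sin(3) ≈ 0.1411 → equal

So the claim does hold at both of these boundary points, even though it is not an identity.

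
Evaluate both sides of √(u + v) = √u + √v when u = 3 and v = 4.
LHS = √(3 + 4) = √(7) ≈ 2.646
RHS = √3 + √4 = √(3) + 2 ≈ 3.732

LHS ≠ RHS (they differ by about 1.086), so the equation does not hold here.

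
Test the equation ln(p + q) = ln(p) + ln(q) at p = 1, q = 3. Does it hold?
Fails

Substituting p = 1, q = 3:

LHS = ln(1 + 3) = ln(4) ≈ 1.386
RHS = ln(1) + ln(3) = ln(3) ≈ 1.099

LHS ≠ RHS, so the equation does not hold at this point.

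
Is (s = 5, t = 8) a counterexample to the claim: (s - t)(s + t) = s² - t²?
No

Substituting s = 5, t = 8:
LHS = (5 - 8)(5 + 8) = -39
RHS = 5² - 8² = -39

The sides agree, so this pair does not disprove the claim.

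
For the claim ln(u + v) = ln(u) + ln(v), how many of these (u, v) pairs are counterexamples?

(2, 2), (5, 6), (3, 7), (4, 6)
3

Testing each pair:
(2, 2): LHS = ln(4) ≈ 1.386, RHS = 2·ln(2) ≈ 1.386 → satisfies claim
(5, 6): LHS = ln(11) ≈ 2.398, RHS = ln(5) + ln(6) ≈ 3.401 → counterexample
(3, 7): LHS = ln(10) ≈ 2.303, RHS = ln(3) + ln(7) ≈ 3.045 → counterexample
(4, 6): LHS = ln(10) ≈ 2.303, RHS = ln(4) + ln(6) ≈ 3.178 → counterexample

That makes 3 counterexamples.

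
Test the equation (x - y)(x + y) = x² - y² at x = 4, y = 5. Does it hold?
Substituting x = 4, y = 5:

LHS = (4 - 5)(4 + 5) = -9
RHS = 4² - 5² = -9

LHS = RHS, so the equation holds at this point.

Answer: Holds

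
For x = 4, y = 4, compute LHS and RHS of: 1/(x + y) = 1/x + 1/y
LHS = 1/(4 + 4) = 1/8
RHS = 1/4 + 1/4 = 1/2

LHS ≠ RHS, so the equation does not hold here.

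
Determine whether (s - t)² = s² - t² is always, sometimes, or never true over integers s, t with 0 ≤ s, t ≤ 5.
Sometimes true

It holds at (s, t) = (5, 0) (both sides equal 25), but fails at (s, t) = (0, 4) (LHS = 16, RHS = -16).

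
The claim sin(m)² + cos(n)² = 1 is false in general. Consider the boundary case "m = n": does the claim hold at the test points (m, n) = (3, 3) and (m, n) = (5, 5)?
Yes, holds at both test points

At (3, 3): LHS = sin(3)² + cos(3)² = 1, RHS = 1 → equal
At (5, 5): LHS = cos(5)² + sin(5)² = 1, RHS = 1 → equal

So the claim does hold at both of these boundary points, even though it is not an identity.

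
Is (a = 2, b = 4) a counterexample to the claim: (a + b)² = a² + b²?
Substituting a = 2, b = 4:
LHS = (2 + 4)² = 36
RHS = 2² + 4² = 20

Since LHS ≠ RHS, this pair disproves the claim.

Answer: Yes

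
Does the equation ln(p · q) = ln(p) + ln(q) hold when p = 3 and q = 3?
Holds

Substituting p = 3, q = 3:

LHS = ln(3 · 3) = ln(9) ≈ 2.197
RHS = ln(3) + ln(3) = 2·ln(3) ≈ 2.197

LHS = RHS, so the equation holds at this point.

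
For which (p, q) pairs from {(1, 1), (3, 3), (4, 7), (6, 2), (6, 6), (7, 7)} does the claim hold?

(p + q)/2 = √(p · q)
Testing each pair:
(1, 1): LHS = 1, RHS = 1 → holds
(3, 3): LHS = 3, RHS = 3 → holds
(4, 7): LHS = 11/2, RHS = 2·√(7) ≈ 5.292 → fails
(6, 2): LHS = 4, RHS = 2·√(3) ≈ 3.464 → fails
(6, 6): LHS = 6, RHS = 6 → holds
(7, 7): LHS = 7, RHS = 7 → holds

4 of 6 pairs satisfy the claim.

Answer: (1, 1), (3, 3), (6, 6), (7, 7)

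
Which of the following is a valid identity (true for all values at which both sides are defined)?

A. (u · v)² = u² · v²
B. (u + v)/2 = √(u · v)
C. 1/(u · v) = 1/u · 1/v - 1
A: holds — e.g. at (1, 3), both sides equal 9.
B: fails at (6, 7) — LHS = 13/2, RHS = √(42) ≈ 6.481.
C: fails at (3, 7) — LHS = 1/21, RHS = -20/21.

Answer: A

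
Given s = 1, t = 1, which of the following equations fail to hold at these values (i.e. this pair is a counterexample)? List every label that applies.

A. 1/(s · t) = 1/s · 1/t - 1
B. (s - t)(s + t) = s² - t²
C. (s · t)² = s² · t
Evaluating each claim at the given values:
A. LHS = 1, RHS = 0 → fails here (LHS ≠ RHS)
B. LHS = 0, RHS = 0 → holds here (LHS = RHS)
C. LHS = 1, RHS = 1 → holds here (LHS = RHS)

Answer: A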